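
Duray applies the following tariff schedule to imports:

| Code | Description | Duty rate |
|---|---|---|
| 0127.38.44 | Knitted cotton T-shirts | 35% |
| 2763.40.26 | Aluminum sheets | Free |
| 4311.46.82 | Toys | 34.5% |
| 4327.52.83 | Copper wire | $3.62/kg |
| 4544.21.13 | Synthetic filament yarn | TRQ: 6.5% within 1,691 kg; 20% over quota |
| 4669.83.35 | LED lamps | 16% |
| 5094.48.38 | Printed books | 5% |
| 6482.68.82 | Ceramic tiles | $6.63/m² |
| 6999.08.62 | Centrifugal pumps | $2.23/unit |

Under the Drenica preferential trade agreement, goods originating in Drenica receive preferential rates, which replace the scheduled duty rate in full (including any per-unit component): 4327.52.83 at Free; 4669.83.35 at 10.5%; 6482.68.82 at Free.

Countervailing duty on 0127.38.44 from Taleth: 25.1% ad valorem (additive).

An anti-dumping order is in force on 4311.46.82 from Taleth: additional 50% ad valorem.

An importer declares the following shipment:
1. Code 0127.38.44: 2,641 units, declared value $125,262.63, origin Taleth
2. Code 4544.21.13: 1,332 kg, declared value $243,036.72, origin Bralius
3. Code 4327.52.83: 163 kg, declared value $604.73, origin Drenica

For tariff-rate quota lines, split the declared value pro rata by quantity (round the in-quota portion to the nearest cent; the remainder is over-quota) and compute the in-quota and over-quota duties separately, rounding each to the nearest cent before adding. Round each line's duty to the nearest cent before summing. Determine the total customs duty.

Line 1 (0127.38.44, Taleth, 2,641 units, $125,262.63):
Base rate for 0127.38.44 is 35%.
Additional duty on 0127.38.44 from Taleth: +25.1%. Applied ad valorem rate: 35% + 25.1% = 60.1%.
Duty = $125,262.63 × 60.1% = $75,282.84.
Line 2 (4544.21.13, Bralius, 1,332 kg, $243,036.72):
Code 4544.21.13 is under a tariff-rate quota (threshold 1,691 kg). Quantity 1,332 kg is within the quota, so the in-quota rate 6.5% applies to the full value.
Duty = $243,036.72 × 6.5% = $15,797.39.
Line 3 (4327.52.83, Drenica, 163 kg, $604.73):
Base rate for 4327.52.83 is $3.62/kg.
Origin Drenica qualifies under the Duray–Drenica agreement and 4327.52.83 is covered: preferential rate Free applies instead.
Duty = $604.73 × 0% = $0.00.
Total = $75,282.84 + $15,797.39 + $0.00 = $91,080.23.

$91,080.23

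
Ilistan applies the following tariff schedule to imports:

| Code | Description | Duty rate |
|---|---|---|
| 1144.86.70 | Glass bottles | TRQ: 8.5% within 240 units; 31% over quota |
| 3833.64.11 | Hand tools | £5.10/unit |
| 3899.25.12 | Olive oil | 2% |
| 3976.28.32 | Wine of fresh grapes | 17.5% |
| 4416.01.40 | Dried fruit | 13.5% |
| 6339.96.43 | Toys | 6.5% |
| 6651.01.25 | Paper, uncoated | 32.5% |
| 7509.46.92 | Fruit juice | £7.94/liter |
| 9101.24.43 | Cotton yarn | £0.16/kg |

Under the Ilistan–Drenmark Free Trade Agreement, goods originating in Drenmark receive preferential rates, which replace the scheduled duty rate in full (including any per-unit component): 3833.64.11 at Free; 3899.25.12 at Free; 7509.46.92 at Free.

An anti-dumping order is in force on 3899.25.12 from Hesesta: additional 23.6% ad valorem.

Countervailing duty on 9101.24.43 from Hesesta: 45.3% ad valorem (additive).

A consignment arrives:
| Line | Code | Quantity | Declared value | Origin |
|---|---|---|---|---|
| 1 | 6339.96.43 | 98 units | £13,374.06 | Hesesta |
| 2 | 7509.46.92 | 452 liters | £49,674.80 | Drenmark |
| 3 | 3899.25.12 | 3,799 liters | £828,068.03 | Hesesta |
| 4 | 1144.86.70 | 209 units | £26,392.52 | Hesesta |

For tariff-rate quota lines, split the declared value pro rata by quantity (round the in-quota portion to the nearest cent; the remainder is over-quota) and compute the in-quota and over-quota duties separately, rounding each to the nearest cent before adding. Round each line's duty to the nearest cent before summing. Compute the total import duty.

Line 1 (6339.96.43, Hesesta, 98 units, £13,374.06):
Base rate for 6339.96.43 is 6.5%.
Duty = £13,374.06 × 6.5% = £869.31.
Line 2 (7509.46.92, Drenmark, 452 liters, £49,674.80):
Base rate for 7509.46.92 is £7.94/liter.
Origin Drenmark qualifies under the Ilistan–Drenmark agreement and 7509.46.92 is covered: preferential rate Free applies instead.
Duty = £49,674.80 × 0% = £0.00.
Line 3 (3899.25.12, Hesesta, 3,799 liters, £828,068.03):
Base rate for 3899.25.12 is 2%.
3899.25.12 has an FTA preferential rate, but origin Hesesta is not Drenmark; base rate stands.
Additional duty on 3899.25.12 from Hesesta: +23.6%. Applied ad valorem rate: 2% + 23.6% = 25.6%.
Duty = £828,068.03 × 25.6% = £211,985.42.
Line 4 (1144.86.70, Hesesta, 209 units, £26,392.52):
Code 1144.86.70 is under a tariff-rate quota (threshold 240 units). Quantity 209 units is within the quota, so the in-quota rate 8.5% applies to the full value.
Duty = £26,392.52 × 8.5% = £2,243.36.
Total = £869.31 + £0.00 + £211,985.42 + £2,243.36 = £215,098.09.

£215,098.09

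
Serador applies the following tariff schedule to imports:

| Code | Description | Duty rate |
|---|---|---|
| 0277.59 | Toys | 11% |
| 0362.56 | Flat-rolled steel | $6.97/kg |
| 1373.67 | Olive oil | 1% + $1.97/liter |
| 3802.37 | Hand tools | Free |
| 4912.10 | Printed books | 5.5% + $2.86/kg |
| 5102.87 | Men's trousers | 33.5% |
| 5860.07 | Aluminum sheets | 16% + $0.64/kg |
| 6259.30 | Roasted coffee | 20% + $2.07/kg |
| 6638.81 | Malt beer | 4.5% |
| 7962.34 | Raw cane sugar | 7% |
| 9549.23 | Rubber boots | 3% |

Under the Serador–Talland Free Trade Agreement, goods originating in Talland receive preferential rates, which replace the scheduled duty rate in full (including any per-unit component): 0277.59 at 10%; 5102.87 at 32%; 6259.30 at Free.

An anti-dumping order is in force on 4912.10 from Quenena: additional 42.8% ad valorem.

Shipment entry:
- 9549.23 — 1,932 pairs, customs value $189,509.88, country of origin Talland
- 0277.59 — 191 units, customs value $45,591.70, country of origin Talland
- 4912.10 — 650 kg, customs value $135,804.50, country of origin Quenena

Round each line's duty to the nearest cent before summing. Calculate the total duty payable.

Line 1 (9549.23, Talland, 1,932 pairs, $189,509.88):
Base rate for 9549.23 is 3%.
Origin Talland is the FTA partner but 9549.23 is not on the preference list; base rate stands.
Duty = $189,509.88 × 3% = $5,685.30.
Line 2 (0277.59, Talland, 191 units, $45,591.70):
Base rate for 0277.59 is 11%.
Origin Talland qualifies under the Serador–Talland agreement and 0277.59 is covered: preferential rate 10% applies instead.
Duty = $45,591.70 × 10% = $4,559.17.
Line 3 (4912.10, Quenena, 650 kg, $135,804.50):
Base rate for 4912.10 is 5.5% + $2.86/kg.
Additional duty on 4912.10 from Quenena: +42.8%. Applied ad valorem rate: 5.5% + 42.8% = 48.3%.
Duty = $135,804.50 × 48.3% + 650 × $2.86 = $67,452.57.
Total = $5,685.30 + $4,559.17 + $67,452.57 = $77,697.04.

$77,697.04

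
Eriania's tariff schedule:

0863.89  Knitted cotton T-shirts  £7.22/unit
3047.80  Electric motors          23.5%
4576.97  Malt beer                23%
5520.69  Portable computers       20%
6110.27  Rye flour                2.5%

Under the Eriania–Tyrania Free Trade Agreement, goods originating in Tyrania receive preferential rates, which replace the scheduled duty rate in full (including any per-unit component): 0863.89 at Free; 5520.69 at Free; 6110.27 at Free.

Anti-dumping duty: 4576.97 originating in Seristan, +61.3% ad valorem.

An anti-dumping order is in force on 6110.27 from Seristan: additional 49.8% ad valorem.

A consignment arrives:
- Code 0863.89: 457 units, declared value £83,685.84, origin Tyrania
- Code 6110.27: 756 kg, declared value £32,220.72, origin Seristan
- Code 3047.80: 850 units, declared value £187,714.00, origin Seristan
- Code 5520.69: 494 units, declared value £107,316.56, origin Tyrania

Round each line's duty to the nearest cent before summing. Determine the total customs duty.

£60,964.23

Line 1 (0863.89, Tyrania, 457 units, £83,685.84):
Base rate for 0863.89 is £7.22/unit.
Origin Tyrania qualifies under the Eriania–Tyrania agreement and 0863.89 is covered: preferential rate Free applies instead.
Duty = £83,685.84 × 0% = £0.00.
Line 2 (6110.27, Seristan, 756 kg, £32,220.72):
Base rate for 6110.27 is 2.5%.
6110.27 has an FTA preferential rate, but origin Seristan is not Tyrania; base rate stands.
Additional duty on 6110.27 from Seristan: +49.8%. Applied ad valorem rate: 2.5% + 49.8% = 52.3%.
Duty = £32,220.72 × 52.3% = £16,851.44.
Line 3 (3047.80, Seristan, 850 units, £187,714.00):
Base rate for 3047.80 is 23.5%.
Duty = £187,714.00 × 23.5% = £44,112.79.
Line 4 (5520.69, Tyrania, 494 units, £107,316.56):
Base rate for 5520.69 is 20%.
Origin Tyrania qualifies under the Eriania–Tyrania agreement and 5520.69 is covered: preferential rate Free applies instead.
Duty = £107,316.56 × 0% = £0.00.
Total = £0.00 + £16,851.44 + £44,112.79 + £0.00 = £60,964.23.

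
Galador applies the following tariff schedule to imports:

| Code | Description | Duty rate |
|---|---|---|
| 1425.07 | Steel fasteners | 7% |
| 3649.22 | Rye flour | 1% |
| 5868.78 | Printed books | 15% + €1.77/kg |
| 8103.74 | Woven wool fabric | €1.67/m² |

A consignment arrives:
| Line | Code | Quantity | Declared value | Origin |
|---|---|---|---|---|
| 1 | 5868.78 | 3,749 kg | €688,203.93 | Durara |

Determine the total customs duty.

Line 1 (5868.78, Durara, 3,749 kg, €688,203.93):
Base rate for 5868.78 is 15% + €1.77/kg.
Duty = €688,203.93 × 15% + 3,749 × €1.77 = €109,866.32.

€109,866.32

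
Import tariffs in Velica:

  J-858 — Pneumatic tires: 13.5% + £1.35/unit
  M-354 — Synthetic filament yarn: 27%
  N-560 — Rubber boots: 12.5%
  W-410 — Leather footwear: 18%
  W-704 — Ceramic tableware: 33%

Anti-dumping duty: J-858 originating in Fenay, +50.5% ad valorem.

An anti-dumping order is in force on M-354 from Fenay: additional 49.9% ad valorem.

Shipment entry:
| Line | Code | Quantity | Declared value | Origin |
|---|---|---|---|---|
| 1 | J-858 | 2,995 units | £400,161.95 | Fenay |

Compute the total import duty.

£260,146.90

Line 1 (J-858, Fenay, 2,995 units, £400,161.95):
Base rate for J-858 is 13.5% + £1.35/unit.
Additional duty on J-858 from Fenay: +50.5%. Applied ad valorem rate: 13.5% + 50.5% = 64%.
Duty = £400,161.95 × 64% + 2,995 × £1.35 = £260,146.90.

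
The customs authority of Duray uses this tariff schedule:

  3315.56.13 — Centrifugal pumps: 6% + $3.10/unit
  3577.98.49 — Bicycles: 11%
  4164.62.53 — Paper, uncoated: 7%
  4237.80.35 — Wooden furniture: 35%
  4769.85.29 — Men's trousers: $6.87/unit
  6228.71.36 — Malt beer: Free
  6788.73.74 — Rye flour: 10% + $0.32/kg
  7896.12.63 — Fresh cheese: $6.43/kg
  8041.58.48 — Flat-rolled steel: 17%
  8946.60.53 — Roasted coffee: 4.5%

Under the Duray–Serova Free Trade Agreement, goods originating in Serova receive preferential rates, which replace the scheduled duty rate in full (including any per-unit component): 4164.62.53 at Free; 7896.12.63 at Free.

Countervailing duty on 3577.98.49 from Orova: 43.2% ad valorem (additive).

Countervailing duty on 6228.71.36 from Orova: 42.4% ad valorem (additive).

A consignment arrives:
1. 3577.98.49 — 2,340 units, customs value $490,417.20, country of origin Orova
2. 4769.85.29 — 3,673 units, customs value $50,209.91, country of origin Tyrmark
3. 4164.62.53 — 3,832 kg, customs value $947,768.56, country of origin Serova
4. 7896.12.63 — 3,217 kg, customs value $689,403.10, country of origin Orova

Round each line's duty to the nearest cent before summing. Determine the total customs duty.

$311,724.94

Line 1 (3577.98.49, Orova, 2,340 units, $490,417.20):
Base rate for 3577.98.49 is 11%.
Additional duty on 3577.98.49 from Orova: +43.2%. Applied ad valorem rate: 11% + 43.2% = 54.2%.
Duty = $490,417.20 × 54.2% = $265,806.12.
Line 2 (4769.85.29, Tyrmark, 3,673 units, $50,209.91):
Base rate for 4769.85.29 is $6.87/unit.
Duty = 3,673 × $6.87 = $25,233.51.
Line 3 (4164.62.53, Serova, 3,832 kg, $947,768.56):
Base rate for 4164.62.53 is 7%.
Origin Serova qualifies under the Duray–Serova agreement and 4164.62.53 is covered: preferential rate Free applies instead.
Duty = $947,768.56 × 0% = $0.00.
Line 4 (7896.12.63, Orova, 3,217 kg, $689,403.10):
Base rate for 7896.12.63 is $6.43/kg.
7896.12.63 has an FTA preferential rate, but origin Orova is not Serova; base rate stands.
Duty = 3,217 × $6.43 = $20,685.31.
Total = $265,806.12 + $25,233.51 + $0.00 + $20,685.31 = $311,724.94.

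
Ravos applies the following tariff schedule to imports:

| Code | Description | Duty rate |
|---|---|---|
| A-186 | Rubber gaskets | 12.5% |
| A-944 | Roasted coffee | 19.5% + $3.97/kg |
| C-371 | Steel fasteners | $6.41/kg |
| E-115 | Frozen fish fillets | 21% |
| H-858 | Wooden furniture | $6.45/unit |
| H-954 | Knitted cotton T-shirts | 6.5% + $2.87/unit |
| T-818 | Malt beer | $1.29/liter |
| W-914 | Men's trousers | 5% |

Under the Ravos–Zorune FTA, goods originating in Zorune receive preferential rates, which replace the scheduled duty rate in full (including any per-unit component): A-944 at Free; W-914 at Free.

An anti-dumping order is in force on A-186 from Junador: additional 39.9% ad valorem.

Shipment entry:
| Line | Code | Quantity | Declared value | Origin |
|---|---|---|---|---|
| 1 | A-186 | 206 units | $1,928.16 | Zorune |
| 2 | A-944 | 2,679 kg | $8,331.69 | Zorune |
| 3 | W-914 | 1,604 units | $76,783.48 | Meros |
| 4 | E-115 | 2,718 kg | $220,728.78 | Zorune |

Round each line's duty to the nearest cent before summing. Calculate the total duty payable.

$50,433.23

Line 1 (A-186, Zorune, 206 units, $1,928.16):
Base rate for A-186 is 12.5%.
Origin Zorune is the FTA partner but A-186 is not on the preference list; base rate stands.
The additional-duty order on A-186 targets Junador, not Zorune; it does not apply.
Duty = $1,928.16 × 12.5% = $241.02.
Line 2 (A-944, Zorune, 2,679 kg, $8,331.69):
Base rate for A-944 is 19.5% + $3.97/kg.
Origin Zorune qualifies under the Ravos–Zorune agreement and A-944 is covered: preferential rate Free applies instead.
Duty = $8,331.69 × 0% = $0.00.
Line 3 (W-914, Meros, 1,604 units, $76,783.48):
Base rate for W-914 is 5%.
W-914 has an FTA preferential rate, but origin Meros is not Zorune; base rate stands.
Duty = $76,783.48 × 5% = $3,839.17.
Line 4 (E-115, Zorune, 2,718 kg, $220,728.78):
Base rate for E-115 is 21%.
Origin Zorune is the FTA partner but E-115 is not on the preference list; base rate stands.
Duty = $220,728.78 × 21% = $46,353.04.
Total = $241.02 + $0.00 + $3,839.17 + $46,353.04 = $50,433.23.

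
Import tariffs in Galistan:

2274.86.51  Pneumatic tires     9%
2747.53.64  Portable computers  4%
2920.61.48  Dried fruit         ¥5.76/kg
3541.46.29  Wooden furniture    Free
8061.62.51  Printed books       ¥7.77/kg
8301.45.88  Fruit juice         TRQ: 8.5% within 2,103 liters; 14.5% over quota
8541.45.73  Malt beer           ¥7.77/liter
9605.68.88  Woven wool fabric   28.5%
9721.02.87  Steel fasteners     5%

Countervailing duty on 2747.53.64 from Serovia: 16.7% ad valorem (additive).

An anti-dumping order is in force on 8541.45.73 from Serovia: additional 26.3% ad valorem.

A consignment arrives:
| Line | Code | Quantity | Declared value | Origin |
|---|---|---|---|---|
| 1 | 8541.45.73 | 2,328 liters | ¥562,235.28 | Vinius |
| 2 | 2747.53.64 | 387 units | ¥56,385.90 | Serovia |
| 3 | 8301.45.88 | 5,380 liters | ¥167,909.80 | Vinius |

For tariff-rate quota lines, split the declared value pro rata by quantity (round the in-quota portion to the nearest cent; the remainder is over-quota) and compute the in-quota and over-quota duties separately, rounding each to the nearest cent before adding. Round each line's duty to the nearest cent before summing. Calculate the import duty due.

¥50,169.28

Line 1 (8541.45.73, Vinius, 2,328 liters, ¥562,235.28):
Base rate for 8541.45.73 is ¥7.77/liter.
The additional-duty order on 8541.45.73 targets Serovia, not Vinius; it does not apply.
Duty = 2,328 × ¥7.77 = ¥18,088.56.
Line 2 (2747.53.64, Serovia, 387 units, ¥56,385.90):
Base rate for 2747.53.64 is 4%.
Additional duty on 2747.53.64 from Serovia: +16.7%. Applied ad valorem rate: 4% + 16.7% = 20.7%.
Duty = ¥56,385.90 × 20.7% = ¥11,671.88.
Line 3 (8301.45.88, Vinius, 5,380 liters, ¥167,909.80):
Code 8301.45.88 is under a tariff-rate quota (threshold 2,103 liters). In-quota: 2,103 liters at 8.5%; over-quota: 3,277 liters at 14.5%.
Pro-rata value split: in-quota = ¥167,909.80 × 2,103/5,380 = ¥65,634.63; over-quota = ¥167,909.80 − ¥65,634.63 = ¥102,275.17.
In-quota duty = ¥65,634.63 × 8.5% = ¥5,578.94. Over-quota duty = ¥102,275.17 × 14.5% = ¥14,829.90.
Line duty = ¥5,578.94 + ¥14,829.90 = ¥20,408.84.
Total = ¥18,088.56 + ¥11,671.88 + ¥20,408.84 = ¥50,169.28.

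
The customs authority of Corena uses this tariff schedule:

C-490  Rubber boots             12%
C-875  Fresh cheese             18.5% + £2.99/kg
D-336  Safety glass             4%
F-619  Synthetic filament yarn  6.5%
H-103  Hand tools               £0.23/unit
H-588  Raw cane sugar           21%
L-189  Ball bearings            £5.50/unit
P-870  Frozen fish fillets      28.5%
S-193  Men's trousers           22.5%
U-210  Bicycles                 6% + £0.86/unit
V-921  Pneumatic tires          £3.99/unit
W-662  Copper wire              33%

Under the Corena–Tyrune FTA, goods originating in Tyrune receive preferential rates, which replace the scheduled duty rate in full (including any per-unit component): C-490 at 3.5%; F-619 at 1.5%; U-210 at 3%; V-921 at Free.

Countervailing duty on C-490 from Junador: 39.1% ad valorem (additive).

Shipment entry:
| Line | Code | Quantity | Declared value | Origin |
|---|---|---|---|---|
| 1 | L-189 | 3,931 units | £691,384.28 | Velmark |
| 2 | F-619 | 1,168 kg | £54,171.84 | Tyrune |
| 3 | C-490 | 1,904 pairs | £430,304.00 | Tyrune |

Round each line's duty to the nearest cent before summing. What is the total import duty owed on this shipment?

Line 1 (L-189, Velmark, 3,931 units, £691,384.28):
Base rate for L-189 is £5.50/unit.
Duty = 3,931 × £5.50 = £21,620.50.
Line 2 (F-619, Tyrune, 1,168 kg, £54,171.84):
Base rate for F-619 is 6.5%.
Origin Tyrune qualifies under the Corena–Tyrune agreement and F-619 is covered: preferential rate 1.5% applies instead.
Duty = £54,171.84 × 1.5% = £812.58.
Line 3 (C-490, Tyrune, 1,904 pairs, £430,304.00):
Base rate for C-490 is 12%.
Origin Tyrune qualifies under the Corena–Tyrune agreement and C-490 is covered: preferential rate 3.5% applies instead.
The additional-duty order on C-490 targets Junador, not Tyrune; it does not apply.
Duty = £430,304.00 × 3.5% = £15,060.64.
Total = £21,620.50 + £812.58 + £15,060.64 = £37,493.72.

£37,493.72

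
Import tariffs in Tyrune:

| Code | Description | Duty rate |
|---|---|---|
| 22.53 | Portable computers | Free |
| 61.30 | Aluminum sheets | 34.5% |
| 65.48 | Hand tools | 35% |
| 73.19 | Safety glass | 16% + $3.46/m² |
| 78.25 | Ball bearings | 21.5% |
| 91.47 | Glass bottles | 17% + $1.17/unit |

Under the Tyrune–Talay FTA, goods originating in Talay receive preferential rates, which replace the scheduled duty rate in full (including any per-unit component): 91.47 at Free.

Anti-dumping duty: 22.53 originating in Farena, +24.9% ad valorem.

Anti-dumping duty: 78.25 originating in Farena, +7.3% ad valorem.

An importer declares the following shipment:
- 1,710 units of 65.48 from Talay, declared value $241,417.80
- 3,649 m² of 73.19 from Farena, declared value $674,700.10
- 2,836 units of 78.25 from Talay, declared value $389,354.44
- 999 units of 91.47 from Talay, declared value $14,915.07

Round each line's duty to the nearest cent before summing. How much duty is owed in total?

Line 1 (65.48, Talay, 1,710 units, $241,417.80):
Base rate for 65.48 is 35%.
Origin Talay is the FTA partner but 65.48 is not on the preference list; base rate stands.
Duty = $241,417.80 × 35% = $84,496.23.
Line 2 (73.19, Farena, 3,649 m², $674,700.10):
Base rate for 73.19 is 16% + $3.46/m².
Duty = $674,700.10 × 16% + 3,649 × $3.46 = $120,577.56.
Line 3 (78.25, Talay, 2,836 units, $389,354.44):
Base rate for 78.25 is 21.5%.
Origin Talay is the FTA partner but 78.25 is not on the preference list; base rate stands.
The additional-duty order on 78.25 targets Farena, not Talay; it does not apply.
Duty = $389,354.44 × 21.5% = $83,711.20.
Line 4 (91.47, Talay, 999 units, $14,915.07):
Base rate for 91.47 is 17% + $1.17/unit.
Origin Talay qualifies under the Tyrune–Talay agreement and 91.47 is covered: preferential rate Free applies instead.
Duty = $14,915.07 × 0% = $0.00.
Total = $84,496.23 + $120,577.56 + $83,711.20 + $0.00 = $288,784.99.

$288,784.99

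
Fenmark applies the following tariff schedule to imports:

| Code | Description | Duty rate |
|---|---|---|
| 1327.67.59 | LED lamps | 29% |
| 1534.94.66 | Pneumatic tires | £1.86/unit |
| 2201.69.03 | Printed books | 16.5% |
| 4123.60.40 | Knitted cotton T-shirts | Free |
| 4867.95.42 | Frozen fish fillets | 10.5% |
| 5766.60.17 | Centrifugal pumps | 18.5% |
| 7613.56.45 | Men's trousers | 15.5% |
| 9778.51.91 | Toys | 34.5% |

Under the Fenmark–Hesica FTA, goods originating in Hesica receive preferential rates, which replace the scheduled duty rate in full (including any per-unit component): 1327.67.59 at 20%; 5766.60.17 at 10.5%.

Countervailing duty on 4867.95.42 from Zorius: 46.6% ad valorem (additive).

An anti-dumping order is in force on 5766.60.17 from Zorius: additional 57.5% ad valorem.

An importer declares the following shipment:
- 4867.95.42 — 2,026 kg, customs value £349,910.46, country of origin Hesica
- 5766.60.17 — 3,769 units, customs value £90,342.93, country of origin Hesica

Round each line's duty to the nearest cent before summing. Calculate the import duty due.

Line 1 (4867.95.42, Hesica, 2,026 kg, £349,910.46):
Base rate for 4867.95.42 is 10.5%.
Origin Hesica is the FTA partner but 4867.95.42 is not on the preference list; base rate stands.
The additional-duty order on 4867.95.42 targets Zorius, not Hesica; it does not apply.
Duty = £349,910.46 × 10.5% = £36,740.60.
Line 2 (5766.60.17, Hesica, 3,769 units, £90,342.93):
Base rate for 5766.60.17 is 18.5%.
Origin Hesica qualifies under the Fenmark–Hesica agreement and 5766.60.17 is covered: preferential rate 10.5% applies instead.
The additional-duty order on 5766.60.17 targets Zorius, not Hesica; it does not apply.
Duty = £90,342.93 × 10.5% = £9,486.01.
Total = £36,740.60 + £9,486.01 = £46,226.61.

£46,226.61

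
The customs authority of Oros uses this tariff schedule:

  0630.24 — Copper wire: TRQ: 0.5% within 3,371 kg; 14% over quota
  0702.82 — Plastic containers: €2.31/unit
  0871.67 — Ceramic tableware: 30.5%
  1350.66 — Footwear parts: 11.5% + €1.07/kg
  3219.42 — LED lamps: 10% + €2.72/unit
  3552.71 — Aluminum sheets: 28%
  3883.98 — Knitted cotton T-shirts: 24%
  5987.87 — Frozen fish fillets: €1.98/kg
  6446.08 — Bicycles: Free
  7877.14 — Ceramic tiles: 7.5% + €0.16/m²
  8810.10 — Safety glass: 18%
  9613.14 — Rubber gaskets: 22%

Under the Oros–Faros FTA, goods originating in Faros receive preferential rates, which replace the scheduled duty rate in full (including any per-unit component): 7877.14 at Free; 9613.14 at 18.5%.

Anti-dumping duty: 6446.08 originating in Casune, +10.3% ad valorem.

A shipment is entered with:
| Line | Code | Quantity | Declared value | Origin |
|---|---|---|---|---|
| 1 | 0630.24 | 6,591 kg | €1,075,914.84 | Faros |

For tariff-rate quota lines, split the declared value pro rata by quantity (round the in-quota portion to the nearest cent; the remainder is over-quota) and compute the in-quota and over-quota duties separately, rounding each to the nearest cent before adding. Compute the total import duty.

Line 1 (0630.24, Faros, 6,591 kg, €1,075,914.84):
Code 0630.24 is under a tariff-rate quota (threshold 3,371 kg). In-quota: 3,371 kg at 0.5%; over-quota: 3,220 kg at 14%.
Pro-rata value split: in-quota = €1,075,914.84 × 3,371/6,591 = €550,282.04; over-quota = €1,075,914.84 − €550,282.04 = €525,632.80.
In-quota duty = €550,282.04 × 0.5% = €2,751.41. Over-quota duty = €525,632.80 × 14% = €73,588.59.
Line duty = €2,751.41 + €73,588.59 = €76,340.00.

€76,340.00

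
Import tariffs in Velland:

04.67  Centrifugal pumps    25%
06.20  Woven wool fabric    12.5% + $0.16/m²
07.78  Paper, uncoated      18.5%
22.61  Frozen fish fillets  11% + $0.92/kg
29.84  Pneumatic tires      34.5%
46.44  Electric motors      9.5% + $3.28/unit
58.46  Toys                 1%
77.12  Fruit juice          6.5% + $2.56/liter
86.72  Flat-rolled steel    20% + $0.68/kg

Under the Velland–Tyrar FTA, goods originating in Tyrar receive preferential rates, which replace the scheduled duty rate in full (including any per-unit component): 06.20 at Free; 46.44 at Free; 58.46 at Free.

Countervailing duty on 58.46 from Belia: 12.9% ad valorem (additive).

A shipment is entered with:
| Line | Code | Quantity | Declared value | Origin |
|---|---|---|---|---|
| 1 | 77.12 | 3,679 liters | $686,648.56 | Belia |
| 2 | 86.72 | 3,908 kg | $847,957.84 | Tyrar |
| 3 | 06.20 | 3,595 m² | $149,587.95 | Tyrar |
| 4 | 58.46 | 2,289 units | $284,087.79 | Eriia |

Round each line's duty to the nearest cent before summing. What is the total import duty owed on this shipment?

Line 1 (77.12, Belia, 3,679 liters, $686,648.56):
Base rate for 77.12 is 6.5% + $2.56/liter.
Duty = $686,648.56 × 6.5% + 3,679 × $2.56 = $54,050.40.
Line 2 (86.72, Tyrar, 3,908 kg, $847,957.84):
Base rate for 86.72 is 20% + $0.68/kg.
Origin Tyrar is the FTA partner but 86.72 is not on the preference list; base rate stands.
Duty = $847,957.84 × 20% + 3,908 × $0.68 = $172,249.01.
Line 3 (06.20, Tyrar, 3,595 m², $149,587.95):
Base rate for 06.20 is 12.5% + $0.16/m².
Origin Tyrar qualifies under the Velland–Tyrar agreement and 06.20 is covered: preferential rate Free applies instead.
Duty = $149,587.95 × 0% = $0.00.
Line 4 (58.46, Eriia, 2,289 units, $284,087.79):
Base rate for 58.46 is 1%.
58.46 has an FTA preferential rate, but origin Eriia is not Tyrar; base rate stands.
The additional-duty order on 58.46 targets Belia, not Eriia; it does not apply.
Duty = $284,087.79 × 1% = $2,840.88.
Total = $54,050.40 + $172,249.01 + $0.00 + $2,840.88 = $229,140.29.

$229,140.29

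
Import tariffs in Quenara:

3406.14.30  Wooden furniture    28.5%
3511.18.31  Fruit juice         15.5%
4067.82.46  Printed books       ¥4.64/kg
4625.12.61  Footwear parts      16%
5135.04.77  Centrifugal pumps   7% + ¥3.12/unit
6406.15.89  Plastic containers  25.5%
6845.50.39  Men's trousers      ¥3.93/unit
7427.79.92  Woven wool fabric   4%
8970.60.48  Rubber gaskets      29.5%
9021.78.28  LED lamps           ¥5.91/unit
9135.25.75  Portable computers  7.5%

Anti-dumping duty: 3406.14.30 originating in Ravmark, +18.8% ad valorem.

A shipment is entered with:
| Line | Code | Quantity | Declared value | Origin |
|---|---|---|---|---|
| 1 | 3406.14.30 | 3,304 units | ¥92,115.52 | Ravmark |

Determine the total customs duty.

Line 1 (3406.14.30, Ravmark, 3,304 units, ¥92,115.52):
Base rate for 3406.14.30 is 28.5%.
Additional duty on 3406.14.30 from Ravmark: +18.8%. Applied ad valorem rate: 28.5% + 18.8% = 47.3%.
Duty = ¥92,115.52 × 47.3% = ¥43,570.64.

¥43,570.64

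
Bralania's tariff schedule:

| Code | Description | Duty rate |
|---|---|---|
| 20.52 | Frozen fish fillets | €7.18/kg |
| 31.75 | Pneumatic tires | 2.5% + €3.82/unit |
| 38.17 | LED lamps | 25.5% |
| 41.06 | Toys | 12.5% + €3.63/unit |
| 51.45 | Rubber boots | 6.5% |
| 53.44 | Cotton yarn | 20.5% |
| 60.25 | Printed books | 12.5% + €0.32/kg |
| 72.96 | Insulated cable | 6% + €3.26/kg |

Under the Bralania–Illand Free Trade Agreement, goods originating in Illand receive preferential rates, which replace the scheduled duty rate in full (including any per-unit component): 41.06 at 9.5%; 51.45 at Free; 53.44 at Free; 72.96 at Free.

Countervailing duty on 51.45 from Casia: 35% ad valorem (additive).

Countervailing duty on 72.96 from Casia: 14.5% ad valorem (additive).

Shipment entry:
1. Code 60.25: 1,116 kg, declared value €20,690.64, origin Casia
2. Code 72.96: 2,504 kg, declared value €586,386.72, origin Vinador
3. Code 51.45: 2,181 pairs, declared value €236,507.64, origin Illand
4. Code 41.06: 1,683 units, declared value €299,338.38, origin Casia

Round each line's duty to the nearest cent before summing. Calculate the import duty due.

Line 1 (60.25, Casia, 1,116 kg, €20,690.64):
Base rate for 60.25 is 12.5% + €0.32/kg.
Duty = €20,690.64 × 12.5% + 1,116 × €0.32 = €2,943.45.
Line 2 (72.96, Vinador, 2,504 kg, €586,386.72):
Base rate for 72.96 is 6% + €3.26/kg.
72.96 has an FTA preferential rate, but origin Vinador is not Illand; base rate stands.
The additional-duty order on 72.96 targets Casia, not Vinador; it does not apply.
Duty = €586,386.72 × 6% + 2,504 × €3.26 = €43,346.24.
Line 3 (51.45, Illand, 2,181 pairs, €236,507.64):
Base rate for 51.45 is 6.5%.
Origin Illand qualifies under the Bralania–Illand agreement and 51.45 is covered: preferential rate Free applies instead.
The additional-duty order on 51.45 targets Casia, not Illand; it does not apply.
Duty = €236,507.64 × 0% = €0.00.
Line 4 (41.06, Casia, 1,683 units, €299,338.38):
Base rate for 41.06 is 12.5% + €3.63/unit.
41.06 has an FTA preferential rate, but origin Casia is not Illand; base rate stands.
Duty = €299,338.38 × 12.5% + 1,683 × €3.63 = €43,526.59.
Total = €2,943.45 + €43,346.24 + €0.00 + €43,526.59 = €89,816.28.

€89,816.28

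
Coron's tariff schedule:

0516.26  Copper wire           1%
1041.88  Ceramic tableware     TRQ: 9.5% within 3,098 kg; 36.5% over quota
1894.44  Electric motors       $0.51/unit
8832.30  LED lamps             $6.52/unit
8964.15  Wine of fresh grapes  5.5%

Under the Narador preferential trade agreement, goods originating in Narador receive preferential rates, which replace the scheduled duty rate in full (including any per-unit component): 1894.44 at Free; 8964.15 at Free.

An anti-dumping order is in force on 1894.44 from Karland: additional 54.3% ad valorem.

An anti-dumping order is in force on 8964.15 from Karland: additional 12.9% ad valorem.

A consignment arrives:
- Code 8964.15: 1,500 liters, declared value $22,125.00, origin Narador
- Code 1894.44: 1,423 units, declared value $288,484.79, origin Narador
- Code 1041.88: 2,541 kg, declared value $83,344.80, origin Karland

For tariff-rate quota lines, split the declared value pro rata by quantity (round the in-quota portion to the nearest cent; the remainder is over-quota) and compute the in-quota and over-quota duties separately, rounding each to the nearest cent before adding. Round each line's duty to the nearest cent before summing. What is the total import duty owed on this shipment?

$7,917.76

Line 1 (8964.15, Narador, 1,500 liters, $22,125.00):
Base rate for 8964.15 is 5.5%.
Origin Narador qualifies under the Coron–Narador agreement and 8964.15 is covered: preferential rate Free applies instead.
The additional-duty order on 8964.15 targets Karland, not Narador; it does not apply.
Duty = $22,125.00 × 0% = $0.00.
Line 2 (1894.44, Narador, 1,423 units, $288,484.79):
Base rate for 1894.44 is $0.51/unit.
Origin Narador qualifies under the Coron–Narador agreement and 1894.44 is covered: preferential rate Free applies instead.
The additional-duty order on 1894.44 targets Karland, not Narador; it does not apply.
Duty = $288,484.79 × 0% = $0.00.
Line 3 (1041.88, Karland, 2,541 kg, $83,344.80):
Code 1041.88 is under a tariff-rate quota (threshold 3,098 kg). Quantity 2,541 kg is within the quota, so the in-quota rate 9.5% applies to the full value.
Duty = $83,344.80 × 9.5% = $7,917.76.
Total = $0.00 + $0.00 + $7,917.76 = $7,917.76.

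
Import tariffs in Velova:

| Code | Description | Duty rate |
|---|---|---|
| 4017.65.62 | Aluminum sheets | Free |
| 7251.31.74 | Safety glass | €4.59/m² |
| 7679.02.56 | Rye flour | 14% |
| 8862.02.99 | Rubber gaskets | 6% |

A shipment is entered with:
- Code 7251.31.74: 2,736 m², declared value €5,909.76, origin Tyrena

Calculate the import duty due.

Line 1 (7251.31.74, Tyrena, 2,736 m², €5,909.76):
Base rate for 7251.31.74 is €4.59/m².
Duty = 2,736 × €4.59 = €12,558.24.

€12,558.24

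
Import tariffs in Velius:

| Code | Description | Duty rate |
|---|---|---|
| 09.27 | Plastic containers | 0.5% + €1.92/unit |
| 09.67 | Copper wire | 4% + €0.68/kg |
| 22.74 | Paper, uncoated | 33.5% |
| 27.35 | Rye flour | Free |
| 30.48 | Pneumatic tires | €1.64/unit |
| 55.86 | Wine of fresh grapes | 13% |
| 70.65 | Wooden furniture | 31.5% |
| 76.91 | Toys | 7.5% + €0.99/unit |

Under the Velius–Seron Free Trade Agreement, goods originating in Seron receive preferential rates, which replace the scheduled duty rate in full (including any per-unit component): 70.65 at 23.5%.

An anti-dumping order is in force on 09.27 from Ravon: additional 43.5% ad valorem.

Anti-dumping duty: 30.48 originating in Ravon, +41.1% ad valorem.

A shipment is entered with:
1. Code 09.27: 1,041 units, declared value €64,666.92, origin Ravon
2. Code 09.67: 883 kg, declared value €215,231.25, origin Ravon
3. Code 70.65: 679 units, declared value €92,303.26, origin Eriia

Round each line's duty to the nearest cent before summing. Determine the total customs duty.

Line 1 (09.27, Ravon, 1,041 units, €64,666.92):
Base rate for 09.27 is 0.5% + €1.92/unit.
Additional duty on 09.27 from Ravon: +43.5%. Applied ad valorem rate: 0.5% + 43.5% = 44%.
Duty = €64,666.92 × 44% + 1,041 × €1.92 = €30,452.16.
Line 2 (09.67, Ravon, 883 kg, €215,231.25):
Base rate for 09.67 is 4% + €0.68/kg.
Duty = €215,231.25 × 4% + 883 × €0.68 = €9,209.69.
Line 3 (70.65, Eriia, 679 units, €92,303.26):
Base rate for 70.65 is 31.5%.
70.65 has an FTA preferential rate, but origin Eriia is not Seron; base rate stands.
Duty = €92,303.26 × 31.5% = €29,075.53.
Total = €30,452.16 + €9,209.69 + €29,075.53 = €68,737.38.

€68,737.38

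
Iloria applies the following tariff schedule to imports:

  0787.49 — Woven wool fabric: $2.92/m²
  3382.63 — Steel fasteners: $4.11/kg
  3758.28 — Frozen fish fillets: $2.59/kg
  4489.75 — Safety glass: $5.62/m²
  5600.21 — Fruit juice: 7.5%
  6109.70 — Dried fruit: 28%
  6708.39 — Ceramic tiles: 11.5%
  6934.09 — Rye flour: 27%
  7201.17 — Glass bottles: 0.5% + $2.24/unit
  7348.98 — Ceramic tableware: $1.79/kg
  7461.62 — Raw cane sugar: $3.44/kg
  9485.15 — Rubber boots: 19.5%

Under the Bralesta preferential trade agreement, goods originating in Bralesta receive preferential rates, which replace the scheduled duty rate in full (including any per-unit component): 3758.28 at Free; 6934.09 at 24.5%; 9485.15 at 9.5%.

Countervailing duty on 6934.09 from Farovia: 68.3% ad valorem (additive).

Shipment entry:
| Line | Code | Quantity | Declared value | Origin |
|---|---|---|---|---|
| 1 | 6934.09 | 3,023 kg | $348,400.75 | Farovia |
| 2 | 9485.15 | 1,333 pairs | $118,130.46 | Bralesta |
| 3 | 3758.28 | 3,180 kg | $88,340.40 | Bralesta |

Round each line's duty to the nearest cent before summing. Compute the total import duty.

$343,248.30

Line 1 (6934.09, Farovia, 3,023 kg, $348,400.75):
Base rate for 6934.09 is 27%.
6934.09 has an FTA preferential rate, but origin Farovia is not Bralesta; base rate stands.
Additional duty on 6934.09 from Farovia: +68.3%. Applied ad valorem rate: 27% + 68.3% = 95.3%.
Duty = $348,400.75 × 95.3% = $332,025.91.
Line 2 (9485.15, Bralesta, 1,333 pairs, $118,130.46):
Base rate for 9485.15 is 19.5%.
Origin Bralesta qualifies under the Iloria–Bralesta agreement and 9485.15 is covered: preferential rate 9.5% applies instead.
Duty = $118,130.46 × 9.5% = $11,222.39.
Line 3 (3758.28, Bralesta, 3,180 kg, $88,340.40):
Base rate for 3758.28 is $2.59/kg.
Origin Bralesta qualifies under the Iloria–Bralesta agreement and 3758.28 is covered: preferential rate Free applies instead.
Duty = $88,340.40 × 0% = $0.00.
Total = $332,025.91 + $11,222.39 + $0.00 = $343,248.30.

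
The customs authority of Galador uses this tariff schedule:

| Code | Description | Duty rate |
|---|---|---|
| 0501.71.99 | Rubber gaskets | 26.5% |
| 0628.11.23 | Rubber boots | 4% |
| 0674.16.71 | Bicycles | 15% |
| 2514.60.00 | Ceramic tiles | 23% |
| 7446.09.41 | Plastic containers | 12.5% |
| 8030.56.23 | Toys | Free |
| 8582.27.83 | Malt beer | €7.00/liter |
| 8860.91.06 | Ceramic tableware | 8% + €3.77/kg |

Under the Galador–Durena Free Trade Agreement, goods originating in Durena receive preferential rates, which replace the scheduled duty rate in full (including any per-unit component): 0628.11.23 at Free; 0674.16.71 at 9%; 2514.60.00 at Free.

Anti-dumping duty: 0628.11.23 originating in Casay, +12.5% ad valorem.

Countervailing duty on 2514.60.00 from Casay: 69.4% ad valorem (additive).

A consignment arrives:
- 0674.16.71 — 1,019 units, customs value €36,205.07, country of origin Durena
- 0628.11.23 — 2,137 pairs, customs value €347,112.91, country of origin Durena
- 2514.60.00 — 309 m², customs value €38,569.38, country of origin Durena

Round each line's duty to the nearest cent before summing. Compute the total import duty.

€3,258.46

Line 1 (0674.16.71, Durena, 1,019 units, €36,205.07):
Base rate for 0674.16.71 is 15%.
Origin Durena qualifies under the Galador–Durena agreement and 0674.16.71 is covered: preferential rate 9% applies instead.
Duty = €36,205.07 × 9% = €3,258.46.
Line 2 (0628.11.23, Durena, 2,137 pairs, €347,112.91):
Base rate for 0628.11.23 is 4%.
Origin Durena qualifies under the Galador–Durena agreement and 0628.11.23 is covered: preferential rate Free applies instead.
The additional-duty order on 0628.11.23 targets Casay, not Durena; it does not apply.
Duty = €347,112.91 × 0% = €0.00.
Line 3 (2514.60.00, Durena, 309 m², €38,569.38):
Base rate for 2514.60.00 is 23%.
Origin Durena qualifies under the Galador–Durena agreement and 2514.60.00 is covered: preferential rate Free applies instead.
The additional-duty order on 2514.60.00 targets Casay, not Durena; it does not apply.
Duty = €38,569.38 × 0% = €0.00.
Total = €3,258.46 + €0.00 + €0.00 = €3,258.46.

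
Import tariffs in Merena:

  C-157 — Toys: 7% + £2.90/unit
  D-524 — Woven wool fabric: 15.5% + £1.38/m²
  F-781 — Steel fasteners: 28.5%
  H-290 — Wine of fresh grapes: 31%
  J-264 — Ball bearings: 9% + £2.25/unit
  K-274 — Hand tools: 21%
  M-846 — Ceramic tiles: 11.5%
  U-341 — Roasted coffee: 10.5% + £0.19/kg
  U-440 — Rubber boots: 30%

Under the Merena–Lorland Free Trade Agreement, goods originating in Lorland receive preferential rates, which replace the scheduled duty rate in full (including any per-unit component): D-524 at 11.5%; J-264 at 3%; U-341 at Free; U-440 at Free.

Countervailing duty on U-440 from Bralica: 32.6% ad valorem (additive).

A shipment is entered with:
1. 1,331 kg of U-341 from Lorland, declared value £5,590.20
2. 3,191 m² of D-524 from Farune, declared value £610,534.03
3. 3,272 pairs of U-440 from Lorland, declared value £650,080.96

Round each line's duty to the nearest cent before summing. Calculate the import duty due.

£99,036.35

Line 1 (U-341, Lorland, 1,331 kg, £5,590.20):
Base rate for U-341 is 10.5% + £0.19/kg.
Origin Lorland qualifies under the Merena–Lorland agreement and U-341 is covered: preferential rate Free applies instead.
Duty = £5,590.20 × 0% = £0.00.
Line 2 (D-524, Farune, 3,191 m², £610,534.03):
Base rate for D-524 is 15.5% + £1.38/m².
D-524 has an FTA preferential rate, but origin Farune is not Lorland; base rate stands.
Duty = £610,534.03 × 15.5% + 3,191 × £1.38 = £99,036.35.
Line 3 (U-440, Lorland, 3,272 pairs, £650,080.96):
Base rate for U-440 is 30%.
Origin Lorland qualifies under the Merena–Lorland agreement and U-440 is covered: preferential rate Free applies instead.
The additional-duty order on U-440 targets Bralica, not Lorland; it does not apply.
Duty = £650,080.96 × 0% = £0.00.
Total = £0.00 + £99,036.35 + £0.00 = £99,036.35.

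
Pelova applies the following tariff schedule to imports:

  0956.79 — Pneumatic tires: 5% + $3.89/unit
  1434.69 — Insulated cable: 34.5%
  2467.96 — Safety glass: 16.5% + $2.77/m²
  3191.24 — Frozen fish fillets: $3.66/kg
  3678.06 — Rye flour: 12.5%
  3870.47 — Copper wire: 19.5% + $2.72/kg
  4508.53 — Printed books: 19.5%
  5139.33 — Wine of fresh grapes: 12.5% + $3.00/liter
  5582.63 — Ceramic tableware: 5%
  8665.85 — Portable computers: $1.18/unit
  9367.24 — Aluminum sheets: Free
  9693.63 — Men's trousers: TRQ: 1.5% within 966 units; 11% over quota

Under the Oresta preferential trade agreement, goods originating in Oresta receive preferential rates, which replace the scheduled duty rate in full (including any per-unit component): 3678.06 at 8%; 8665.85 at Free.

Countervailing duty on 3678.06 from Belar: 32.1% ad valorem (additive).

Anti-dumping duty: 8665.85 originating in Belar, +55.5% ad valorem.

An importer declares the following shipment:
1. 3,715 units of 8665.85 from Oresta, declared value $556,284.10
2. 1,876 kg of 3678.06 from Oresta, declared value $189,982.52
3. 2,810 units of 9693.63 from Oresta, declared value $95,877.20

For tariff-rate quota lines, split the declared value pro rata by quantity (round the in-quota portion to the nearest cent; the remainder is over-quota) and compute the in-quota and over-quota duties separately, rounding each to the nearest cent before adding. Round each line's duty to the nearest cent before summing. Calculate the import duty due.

Line 1 (8665.85, Oresta, 3,715 units, $556,284.10):
Base rate for 8665.85 is $1.18/unit.
Origin Oresta qualifies under the Pelova–Oresta agreement and 8665.85 is covered: preferential rate Free applies instead.
The additional-duty order on 8665.85 targets Belar, not Oresta; it does not apply.
Duty = $556,284.10 × 0% = $0.00.
Line 2 (3678.06, Oresta, 1,876 kg, $189,982.52):
Base rate for 3678.06 is 12.5%.
Origin Oresta qualifies under the Pelova–Oresta agreement and 3678.06 is covered: preferential rate 8% applies instead.
The additional-duty order on 3678.06 targets Belar, not Oresta; it does not apply.
Duty = $189,982.52 × 8% = $15,198.60.
Line 3 (9693.63, Oresta, 2,810 units, $95,877.20):
Code 9693.63 is under a tariff-rate quota (threshold 966 units). In-quota: 966 units at 1.5%; over-quota: 1,844 units at 11%.
Pro-rata value split: in-quota = $95,877.20 × 966/2,810 = $32,959.92; over-quota = $95,877.20 − $32,959.92 = $62,917.28.
In-quota duty = $32,959.92 × 1.5% = $494.40. Over-quota duty = $62,917.28 × 11% = $6,920.90.
Line duty = $494.40 + $6,920.90 = $7,415.30.
Total = $0.00 + $15,198.60 + $7,415.30 = $22,613.90.

$22,613.90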